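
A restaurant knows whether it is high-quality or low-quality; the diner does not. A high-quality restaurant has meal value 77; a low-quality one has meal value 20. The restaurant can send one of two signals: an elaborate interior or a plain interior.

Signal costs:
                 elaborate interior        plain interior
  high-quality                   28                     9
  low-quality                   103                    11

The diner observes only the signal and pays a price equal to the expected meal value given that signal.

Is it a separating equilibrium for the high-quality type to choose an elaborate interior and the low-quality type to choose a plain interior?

Yes

If types separate, elaborate interior earns payment 77 and plain interior earns 20.
High-quality: elaborate interior gives 77 − 28 = 49; plain interior gives 20 − 9 = 11. No deviation. ✓
Low-quality: plain interior gives 20 − 11 = 9; elaborate interior gives 77 − 103 = -26. No deviation. ✓
Neither type gains from mimicking the other.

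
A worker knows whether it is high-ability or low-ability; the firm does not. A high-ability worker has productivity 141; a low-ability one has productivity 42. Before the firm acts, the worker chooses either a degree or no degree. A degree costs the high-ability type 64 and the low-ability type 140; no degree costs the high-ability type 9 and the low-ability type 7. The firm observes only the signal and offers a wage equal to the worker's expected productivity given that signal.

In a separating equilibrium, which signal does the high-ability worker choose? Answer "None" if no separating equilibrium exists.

Try high-ability → degree, low-ability → no degree:
  Under separation the firm infers type exactly: degree → high-ability (pays 141), no degree → low-ability (pays 42).
  High-ability: degree gives 141 − 64 = 77; no degree gives 42 − 9 = 33. No deviation. ✓
  Low-ability: no degree gives 42 − 7 = 35; degree gives 141 − 140 = 1. No deviation. ✓
Both hold — the high-ability type sends degree.

degree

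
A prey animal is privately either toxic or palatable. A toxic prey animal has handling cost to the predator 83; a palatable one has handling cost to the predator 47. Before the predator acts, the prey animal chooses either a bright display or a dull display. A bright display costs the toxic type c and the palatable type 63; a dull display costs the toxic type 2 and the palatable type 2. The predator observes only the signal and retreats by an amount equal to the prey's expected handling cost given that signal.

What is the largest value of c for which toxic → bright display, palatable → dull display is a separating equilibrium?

Under separation: bright display → toxic (pays 83); dull display → palatable (pays 47).
Palatable: 47 − 2 = 45 ≥ 83 − 63 = 20. Holds regardless of c. ✓
Toxic: 83 − c ≥ 47 − 2, so c ≤ 83 − 45 = 38.

38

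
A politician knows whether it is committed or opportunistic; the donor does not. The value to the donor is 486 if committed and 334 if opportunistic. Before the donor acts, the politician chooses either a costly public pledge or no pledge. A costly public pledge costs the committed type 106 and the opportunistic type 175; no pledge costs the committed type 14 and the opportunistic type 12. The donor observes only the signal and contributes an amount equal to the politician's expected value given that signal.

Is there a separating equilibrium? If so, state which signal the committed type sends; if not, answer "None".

pledge

Try committed → pledge, opportunistic → no pledge:
  Under separation the donor infers type exactly: pledge → committed (pays 486), no pledge → opportunistic (pays 334).
  Committed: pledge gives 486 − 106 = 380; no pledge gives 334 − 14 = 320. No deviation. ✓
  Opportunistic: no pledge gives 334 − 12 = 322; pledge gives 486 − 175 = 311. No deviation. ✓
Both hold — the committed type sends pledge.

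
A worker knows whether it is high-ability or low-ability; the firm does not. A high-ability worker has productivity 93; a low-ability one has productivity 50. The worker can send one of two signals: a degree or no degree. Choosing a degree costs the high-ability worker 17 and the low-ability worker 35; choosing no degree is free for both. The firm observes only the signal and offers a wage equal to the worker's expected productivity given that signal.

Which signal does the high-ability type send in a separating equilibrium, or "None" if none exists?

Try high-ability → degree, low-ability → no degree:
  Under separation the firm infers type exactly: degree → high-ability (pays 93), no degree → low-ability (pays 50).
  High-ability: degree gives 93 − 17 = 76; no degree gives 50 − 0 = 50. No deviation. ✓
  Low-ability: no degree gives 50 − 0 = 50; degree gives 93 − 35 = 58. Would deviate. ✗
Try high-ability → no degree, low-ability → degree:
  Under separation the firm infers type exactly: no degree → high-ability (pays 93), degree → low-ability (pays 50).
  High-ability: no degree gives 93 − 0 = 93; degree gives 50 − 17 = 33. No deviation. ✓
  Low-ability: degree gives 50 − 35 = 15; no degree gives 93 − 0 = 93. Would deviate. ✗
Neither assignment is incentive-compatible.

None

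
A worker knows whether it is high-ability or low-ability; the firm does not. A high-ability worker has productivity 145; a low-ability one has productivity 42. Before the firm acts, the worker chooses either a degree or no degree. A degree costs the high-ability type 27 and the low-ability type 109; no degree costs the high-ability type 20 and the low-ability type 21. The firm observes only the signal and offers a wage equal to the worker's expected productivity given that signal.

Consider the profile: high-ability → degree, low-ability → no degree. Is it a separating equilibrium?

No

Under separation the firm infers type exactly: degree → high-ability (pays 145), no degree → low-ability (pays 42).
High-ability: degree gives 145 − 27 = 118; no degree gives 42 − 20 = 22. No deviation. ✓
Low-ability: no degree gives 42 − 21 = 21; degree gives 145 − 109 = 36. Would deviate. ✗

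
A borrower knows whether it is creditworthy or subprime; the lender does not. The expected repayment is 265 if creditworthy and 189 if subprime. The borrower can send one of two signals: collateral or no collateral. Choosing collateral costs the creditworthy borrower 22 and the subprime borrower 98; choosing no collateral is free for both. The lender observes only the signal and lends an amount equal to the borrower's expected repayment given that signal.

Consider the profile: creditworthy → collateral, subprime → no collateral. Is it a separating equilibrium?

Yes

If types separate, collateral earns payment 265 and no collateral earns 189.
Creditworthy: collateral gives 265 − 22 = 243; no collateral gives 189 − 0 = 189. No deviation. ✓
Subprime: no collateral gives 189 − 0 = 189; collateral gives 265 − 98 = 167. No deviation. ✓
Neither type gains from mimicking the other.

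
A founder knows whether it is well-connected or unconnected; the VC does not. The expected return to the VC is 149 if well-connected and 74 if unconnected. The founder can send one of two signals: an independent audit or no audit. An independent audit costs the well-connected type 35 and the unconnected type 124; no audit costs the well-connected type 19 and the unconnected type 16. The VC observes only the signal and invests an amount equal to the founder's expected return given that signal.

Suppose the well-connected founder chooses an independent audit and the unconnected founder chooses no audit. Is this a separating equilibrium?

Yes

Under separation the VC infers type exactly: audit → well-connected (pays 149), no audit → unconnected (pays 74).
Well-connected: audit gives 149 − 35 = 114; no audit gives 74 − 19 = 55. No deviation. ✓
Unconnected: no audit gives 74 − 16 = 58; audit gives 149 − 124 = 25. No deviation. ✓
Both incentive constraints hold.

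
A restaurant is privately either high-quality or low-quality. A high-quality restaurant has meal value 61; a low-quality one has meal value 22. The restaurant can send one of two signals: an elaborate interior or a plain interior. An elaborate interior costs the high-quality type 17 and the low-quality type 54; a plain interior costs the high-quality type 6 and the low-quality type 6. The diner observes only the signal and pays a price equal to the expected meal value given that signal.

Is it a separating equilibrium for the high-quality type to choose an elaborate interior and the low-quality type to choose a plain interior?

Under separation the diner infers type exactly: elaborate interior → high-quality (pays 61), plain interior → low-quality (pays 22).
High-quality: elaborate interior gives 61 − 17 = 44; plain interior gives 22 − 6 = 16. No deviation. ✓
Low-quality: plain interior gives 22 − 6 = 16; elaborate interior gives 61 − 54 = 7. No deviation. ✓
Neither type gains from mimicking the other.

Yes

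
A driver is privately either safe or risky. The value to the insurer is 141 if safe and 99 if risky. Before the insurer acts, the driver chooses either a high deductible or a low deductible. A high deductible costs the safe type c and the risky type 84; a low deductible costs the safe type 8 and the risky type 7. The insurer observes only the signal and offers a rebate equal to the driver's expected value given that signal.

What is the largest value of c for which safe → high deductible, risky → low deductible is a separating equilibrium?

50

Under separation: high deductible → safe (pays 141); low deductible → risky (pays 99).
Risky: 99 − 7 = 92 ≥ 141 − 84 = 57. Holds regardless of c. ✓
Safe: 141 − c ≥ 99 − 8, so c ≤ 141 − 91 = 50.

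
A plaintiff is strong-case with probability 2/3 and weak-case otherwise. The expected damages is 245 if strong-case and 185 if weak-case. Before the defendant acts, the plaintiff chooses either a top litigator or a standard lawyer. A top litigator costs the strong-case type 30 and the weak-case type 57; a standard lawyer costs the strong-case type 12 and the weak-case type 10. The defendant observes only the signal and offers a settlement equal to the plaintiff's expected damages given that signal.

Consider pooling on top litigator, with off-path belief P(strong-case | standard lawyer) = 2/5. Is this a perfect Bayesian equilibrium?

On the equilibrium path (top litigator) the defendant holds the prior 2/3 and pays 2/3·245 + 1/3·185 = 225. Off-path (standard lawyer) belief 2/5 gives 2/5·245 + 3/5·185 = 209.
Strong-case: top litigator gives 225 − 30 = 195; standard lawyer gives 209 − 12 = 197. Deviates. ✗
Weak-case: top litigator gives 225 − 57 = 168; standard lawyer gives 209 − 10 = 199. Deviates. ✗

No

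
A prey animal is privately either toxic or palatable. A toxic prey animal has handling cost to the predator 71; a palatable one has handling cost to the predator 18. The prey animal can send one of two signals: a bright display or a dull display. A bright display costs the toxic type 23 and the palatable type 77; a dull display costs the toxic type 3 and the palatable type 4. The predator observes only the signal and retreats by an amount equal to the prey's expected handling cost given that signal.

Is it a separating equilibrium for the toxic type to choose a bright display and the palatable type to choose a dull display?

If types separate, bright display earns payment 71 and dull display earns 18.
Toxic: bright display gives 71 − 23 = 48; dull display gives 18 − 3 = 15. No deviation. ✓
Palatable: dull display gives 18 − 4 = 14; bright display gives 71 − 77 = -6. No deviation. ✓
Both incentive constraints hold.

Yes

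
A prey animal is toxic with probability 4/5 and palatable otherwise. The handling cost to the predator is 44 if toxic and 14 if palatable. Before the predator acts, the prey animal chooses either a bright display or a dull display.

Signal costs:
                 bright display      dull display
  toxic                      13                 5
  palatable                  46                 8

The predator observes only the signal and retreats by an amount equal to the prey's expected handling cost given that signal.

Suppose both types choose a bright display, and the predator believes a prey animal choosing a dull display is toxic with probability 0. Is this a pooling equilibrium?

No

At the pooled signal (bright display) the predator holds the prior 4/5 and pays 4/5·44 + 1/5·14 = 38. Off-path (dull display) belief 0 gives 0·44 + 1·14 = 14.
Toxic: bright display gives 38 − 13 = 25; dull display gives 14 − 5 = 9. Stays. ✓
Palatable: bright display gives 38 − 46 = -8; dull display gives 14 − 8 = 6. Deviates. ✗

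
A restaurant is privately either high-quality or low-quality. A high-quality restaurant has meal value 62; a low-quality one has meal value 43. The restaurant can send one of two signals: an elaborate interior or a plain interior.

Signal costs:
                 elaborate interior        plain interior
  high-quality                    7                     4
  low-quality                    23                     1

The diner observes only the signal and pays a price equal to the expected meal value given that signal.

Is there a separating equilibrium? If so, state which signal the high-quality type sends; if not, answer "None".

Try high-quality → elaborate interior, low-quality → plain interior:
  If types separate, elaborate interior earns payment 62 and plain interior earns 43.
  High-quality: elaborate interior gives 62 − 7 = 55; plain interior gives 43 − 4 = 39. No deviation. ✓
  Low-quality: plain interior gives 43 − 1 = 42; elaborate interior gives 62 − 23 = 39. No deviation. ✓
Both hold — the high-quality type sends elaborate interior.

elaborate interior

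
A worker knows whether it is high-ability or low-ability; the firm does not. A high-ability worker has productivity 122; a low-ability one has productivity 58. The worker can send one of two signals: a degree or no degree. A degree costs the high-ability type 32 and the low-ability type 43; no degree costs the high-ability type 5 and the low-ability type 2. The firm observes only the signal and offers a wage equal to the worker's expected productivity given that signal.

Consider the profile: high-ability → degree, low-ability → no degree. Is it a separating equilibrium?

Under separation the firm infers type exactly: degree → high-ability (pays 122), no degree → low-ability (pays 58).
High-ability: degree gives 122 − 32 = 90; no degree gives 58 − 5 = 53. No deviation. ✓
Low-ability: no degree gives 58 − 2 = 56; degree gives 122 − 43 = 79. Would deviate. ✗

No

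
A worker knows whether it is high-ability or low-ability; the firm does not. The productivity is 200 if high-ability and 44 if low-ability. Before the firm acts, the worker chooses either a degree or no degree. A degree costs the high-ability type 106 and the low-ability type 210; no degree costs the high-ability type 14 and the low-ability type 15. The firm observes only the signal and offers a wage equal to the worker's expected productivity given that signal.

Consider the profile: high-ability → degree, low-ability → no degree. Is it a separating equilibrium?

Yes

Under separation the firm infers type exactly: degree → high-ability (pays 200), no degree → low-ability (pays 44).
High-ability: degree gives 200 − 106 = 94; no degree gives 44 − 14 = 30. No deviation. ✓
Low-ability: no degree gives 44 − 15 = 29; degree gives 200 − 210 = -10. No deviation. ✓
Both incentive constraints hold.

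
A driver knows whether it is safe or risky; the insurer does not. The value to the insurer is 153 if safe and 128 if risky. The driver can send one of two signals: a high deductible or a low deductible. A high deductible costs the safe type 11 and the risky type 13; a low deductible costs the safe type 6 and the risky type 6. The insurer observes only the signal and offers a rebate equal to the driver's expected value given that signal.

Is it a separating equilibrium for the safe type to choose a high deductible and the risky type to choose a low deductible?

No

If types separate, high deductible earns payment 153 and low deductible earns 128.
Safe: high deductible gives 153 − 11 = 142; low deductible gives 128 − 6 = 122. No deviation. ✓
Risky: low deductible gives 128 − 6 = 122; high deductible gives 153 − 13 = 140. Would deviate. ✗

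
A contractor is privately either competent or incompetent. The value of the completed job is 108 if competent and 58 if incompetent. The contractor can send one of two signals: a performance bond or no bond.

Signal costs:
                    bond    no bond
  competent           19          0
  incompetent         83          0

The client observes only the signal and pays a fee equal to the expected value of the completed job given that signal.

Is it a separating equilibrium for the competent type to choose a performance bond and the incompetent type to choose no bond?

If types separate, bond earns payment 108 and no bond earns 58.
Competent: bond gives 108 − 19 = 89; no bond gives 58 − 0 = 58. No deviation. ✓
Incompetent: no bond gives 58 − 0 = 58; bond gives 108 − 83 = 25. No deviation. ✓
Both incentive constraints hold.

Yes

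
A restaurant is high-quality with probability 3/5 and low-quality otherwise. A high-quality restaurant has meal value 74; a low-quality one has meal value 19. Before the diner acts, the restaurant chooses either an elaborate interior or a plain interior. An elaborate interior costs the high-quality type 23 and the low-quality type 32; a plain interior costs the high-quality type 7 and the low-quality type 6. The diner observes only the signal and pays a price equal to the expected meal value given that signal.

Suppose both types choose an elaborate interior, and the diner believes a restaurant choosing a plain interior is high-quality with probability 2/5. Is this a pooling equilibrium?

No

At the pooled signal (elaborate interior) the diner holds the prior 3/5 and pays 3/5·74 + 2/5·19 = 52. Off-path (plain interior) belief 2/5 gives 2/5·74 + 3/5·19 = 41.
High-quality: elaborate interior gives 52 − 23 = 29; plain interior gives 41 − 7 = 34. Deviates. ✗
Low-quality: elaborate interior gives 52 − 32 = 20; plain interior gives 41 − 6 = 35. Deviates. ✗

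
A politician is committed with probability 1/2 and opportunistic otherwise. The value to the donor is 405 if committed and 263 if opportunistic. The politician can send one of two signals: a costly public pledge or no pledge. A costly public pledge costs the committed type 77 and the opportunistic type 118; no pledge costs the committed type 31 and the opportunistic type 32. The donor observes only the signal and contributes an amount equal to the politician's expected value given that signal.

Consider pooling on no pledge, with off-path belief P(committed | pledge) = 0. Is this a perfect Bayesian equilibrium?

Yes

On the equilibrium path (no pledge) the donor holds the prior 1/2 and pays 1/2·405 + 1/2·263 = 334. Off-path (pledge) belief 0 gives 0·405 + 1·263 = 263.
Committed: no pledge gives 334 − 31 = 303; pledge gives 263 − 77 = 186. Stays. ✓
Opportunistic: no pledge gives 334 − 32 = 302; pledge gives 263 − 118 = 145. Stays. ✓
Beliefs are Bayes-consistent on-path and both types best-respond.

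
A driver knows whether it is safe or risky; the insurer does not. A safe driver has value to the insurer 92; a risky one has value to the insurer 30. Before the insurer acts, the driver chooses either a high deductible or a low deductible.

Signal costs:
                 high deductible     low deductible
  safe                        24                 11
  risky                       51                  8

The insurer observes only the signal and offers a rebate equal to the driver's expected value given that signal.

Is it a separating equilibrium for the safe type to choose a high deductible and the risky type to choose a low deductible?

Under separation the insurer infers type exactly: high deductible → safe (pays 92), low deductible → risky (pays 30).
Safe: high deductible gives 92 − 24 = 68; low deductible gives 30 − 11 = 19. No deviation. ✓
Risky: low deductible gives 30 − 8 = 22; high deductible gives 92 − 51 = 41. Would deviate. ✗

No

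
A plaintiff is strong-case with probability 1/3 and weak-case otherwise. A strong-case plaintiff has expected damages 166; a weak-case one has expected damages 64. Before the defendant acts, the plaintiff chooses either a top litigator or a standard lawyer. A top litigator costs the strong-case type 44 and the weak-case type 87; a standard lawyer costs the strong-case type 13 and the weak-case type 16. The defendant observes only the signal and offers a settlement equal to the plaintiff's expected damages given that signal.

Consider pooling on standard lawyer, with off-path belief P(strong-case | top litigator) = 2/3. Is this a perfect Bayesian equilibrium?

No

On the equilibrium path (standard lawyer) the defendant holds the prior 1/3 and pays 1/3·166 + 2/3·64 = 98. Off-path (top litigator) belief 2/3 gives 2/3·166 + 1/3·64 = 132.
Strong-case: standard lawyer gives 98 − 13 = 85; top litigator gives 132 − 44 = 88. Deviates. ✗
Weak-case: standard lawyer gives 98 − 16 = 82; top litigator gives 132 − 87 = 45. Stays. ✓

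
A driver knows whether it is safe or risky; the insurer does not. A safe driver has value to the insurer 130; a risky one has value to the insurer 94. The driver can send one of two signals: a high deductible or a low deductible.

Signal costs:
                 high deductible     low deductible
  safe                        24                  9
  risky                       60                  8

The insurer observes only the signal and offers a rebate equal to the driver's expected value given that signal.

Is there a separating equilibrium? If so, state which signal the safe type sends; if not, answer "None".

high deductible

Try safe → high deductible, risky → low deductible:
  Under separation the insurer infers type exactly: high deductible → safe (pays 130), low deductible → risky (pays 94).
  Safe: high deductible gives 130 − 24 = 106; low deductible gives 94 − 9 = 85. No deviation. ✓
  Risky: low deductible gives 94 − 8 = 86; high deductible gives 130 − 60 = 70. No deviation. ✓
Both hold — the safe type sends high deductible.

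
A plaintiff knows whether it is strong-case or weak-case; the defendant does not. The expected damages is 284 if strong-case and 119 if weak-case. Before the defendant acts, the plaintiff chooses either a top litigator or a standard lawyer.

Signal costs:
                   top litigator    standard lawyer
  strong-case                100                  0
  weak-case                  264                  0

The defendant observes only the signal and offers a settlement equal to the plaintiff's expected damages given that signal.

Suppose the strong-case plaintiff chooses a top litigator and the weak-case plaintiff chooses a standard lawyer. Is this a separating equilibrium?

If types separate, top litigator earns payment 284 and standard lawyer earns 119.
Strong-case: top litigator gives 284 − 100 = 184; standard lawyer gives 119 − 0 = 119. No deviation. ✓
Weak-case: standard lawyer gives 119 − 0 = 119; top litigator gives 284 − 264 = 20. No deviation. ✓
Both incentive constraints hold.

Yes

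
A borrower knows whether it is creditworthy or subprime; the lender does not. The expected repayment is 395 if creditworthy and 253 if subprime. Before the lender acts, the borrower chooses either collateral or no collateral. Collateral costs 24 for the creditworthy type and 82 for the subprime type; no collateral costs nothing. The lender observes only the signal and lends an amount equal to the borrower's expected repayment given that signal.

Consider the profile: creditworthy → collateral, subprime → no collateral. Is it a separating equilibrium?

If types separate, collateral earns payment 395 and no collateral earns 253.
Creditworthy: collateral gives 395 − 24 = 371; no collateral gives 253 − 0 = 253. No deviation. ✓
Subprime: no collateral gives 253 − 0 = 253; collateral gives 395 − 82 = 313. Would deviate. ✗

No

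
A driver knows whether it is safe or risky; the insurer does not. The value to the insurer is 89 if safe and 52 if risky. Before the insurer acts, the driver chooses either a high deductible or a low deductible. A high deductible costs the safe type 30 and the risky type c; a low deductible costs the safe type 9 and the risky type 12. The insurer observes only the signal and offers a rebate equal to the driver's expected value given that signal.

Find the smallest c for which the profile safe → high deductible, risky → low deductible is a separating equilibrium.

49

Under separation: high deductible → safe (pays 89); low deductible → risky (pays 52).
Safe: 89 − 30 = 59 ≥ 52 − 9 = 43. Holds regardless of c. ✓
Risky: 52 − 12 ≥ 89 − c, so c ≥ 89 − 40 = 49.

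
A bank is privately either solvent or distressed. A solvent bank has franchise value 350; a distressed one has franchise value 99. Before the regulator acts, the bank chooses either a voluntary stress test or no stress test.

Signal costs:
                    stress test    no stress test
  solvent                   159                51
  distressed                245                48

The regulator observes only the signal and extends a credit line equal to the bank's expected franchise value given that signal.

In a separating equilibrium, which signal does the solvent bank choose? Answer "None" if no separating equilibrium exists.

None

Try solvent → stress test, distressed → no stress test:
  Under separation the regulator infers type exactly: stress test → solvent (pays 350), no stress test → distressed (pays 99).
  Solvent: stress test gives 350 − 159 = 191; no stress test gives 99 − 51 = 48. No deviation. ✓
  Distressed: no stress test gives 99 − 48 = 51; stress test gives 350 − 245 = 105. Would deviate. ✗
Try solvent → no stress test, distressed → stress test:
  Under separation the regulator infers type exactly: no stress test → solvent (pays 350), stress test → distressed (pays 99).
  Solvent: no stress test gives 350 − 51 = 299; stress test gives 99 − 159 = -60. No deviation. ✓
  Distressed: stress test gives 99 − 245 = -146; no stress test gives 350 − 48 = 302. Would deviate. ✗
Neither assignment is incentive-compatible.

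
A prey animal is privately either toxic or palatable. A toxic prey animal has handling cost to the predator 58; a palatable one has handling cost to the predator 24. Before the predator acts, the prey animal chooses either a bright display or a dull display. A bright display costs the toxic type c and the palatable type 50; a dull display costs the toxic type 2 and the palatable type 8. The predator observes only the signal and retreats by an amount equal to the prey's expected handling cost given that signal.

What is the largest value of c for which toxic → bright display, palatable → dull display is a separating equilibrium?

36

Under separation: bright display → toxic (pays 58); dull display → palatable (pays 24).
Palatable: 24 − 8 = 16 ≥ 58 − 50 = 8. Holds regardless of c. ✓
Toxic: 58 − c ≥ 24 − 2, so c ≤ 58 − 22 = 36.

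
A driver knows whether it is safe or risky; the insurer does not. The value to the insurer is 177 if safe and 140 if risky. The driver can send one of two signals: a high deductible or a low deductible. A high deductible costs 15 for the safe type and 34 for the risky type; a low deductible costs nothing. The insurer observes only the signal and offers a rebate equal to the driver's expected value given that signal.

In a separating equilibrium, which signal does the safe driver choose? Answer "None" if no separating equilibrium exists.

Try safe → high deductible, risky → low deductible:
  If types separate, high deductible earns payment 177 and low deductible earns 140.
  Safe: high deductible gives 177 − 15 = 162; low deductible gives 140 − 0 = 140. No deviation. ✓
  Risky: low deductible gives 140 − 0 = 140; high deductible gives 177 − 34 = 143. Would deviate. ✗
Try safe → low deductible, risky → high deductible:
  If types separate, low deductible earns payment 177 and high deductible earns 140.
  Safe: low deductible gives 177 − 0 = 177; high deductible gives 140 − 15 = 125. No deviation. ✓
  Risky: high deductible gives 140 − 34 = 106; low deductible gives 177 − 0 = 177. Would deviate. ✗
Neither assignment is incentive-compatible.

None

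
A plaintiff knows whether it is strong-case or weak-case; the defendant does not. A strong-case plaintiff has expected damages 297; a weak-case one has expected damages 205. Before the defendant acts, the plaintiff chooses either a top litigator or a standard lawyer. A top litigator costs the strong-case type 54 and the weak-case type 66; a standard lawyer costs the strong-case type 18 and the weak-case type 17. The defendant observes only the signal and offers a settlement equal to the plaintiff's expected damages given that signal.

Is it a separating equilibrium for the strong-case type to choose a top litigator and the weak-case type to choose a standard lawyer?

No

If types separate, top litigator earns payment 297 and standard lawyer earns 205.
Strong-case: top litigator gives 297 − 54 = 243; standard lawyer gives 205 − 18 = 187. No deviation. ✓
Weak-case: standard lawyer gives 205 − 17 = 188; top litigator gives 297 − 66 = 231. Would deviate. ✗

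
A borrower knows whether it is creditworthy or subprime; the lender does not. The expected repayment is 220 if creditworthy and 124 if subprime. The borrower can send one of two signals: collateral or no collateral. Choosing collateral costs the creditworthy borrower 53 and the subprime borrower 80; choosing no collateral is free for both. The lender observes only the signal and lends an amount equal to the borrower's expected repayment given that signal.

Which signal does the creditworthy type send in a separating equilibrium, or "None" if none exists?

None

Try creditworthy → collateral, subprime → no collateral:
  Under separation the lender infers type exactly: collateral → creditworthy (pays 220), no collateral → subprime (pays 124).
  Creditworthy: collateral gives 220 − 53 = 167; no collateral gives 124 − 0 = 124. No deviation. ✓
  Subprime: no collateral gives 124 − 0 = 124; collateral gives 220 − 80 = 140. Would deviate. ✗
Try creditworthy → no collateral, subprime → collateral:
  Under separation the lender infers type exactly: no collateral → creditworthy (pays 220), collateral → subprime (pays 124).
  Creditworthy: no collateral gives 220 − 0 = 220; collateral gives 124 − 53 = 71. No deviation. ✓
  Subprime: collateral gives 124 − 80 = 44; no collateral gives 220 − 0 = 220. Would deviate. ✗
Neither assignment is incentive-compatible.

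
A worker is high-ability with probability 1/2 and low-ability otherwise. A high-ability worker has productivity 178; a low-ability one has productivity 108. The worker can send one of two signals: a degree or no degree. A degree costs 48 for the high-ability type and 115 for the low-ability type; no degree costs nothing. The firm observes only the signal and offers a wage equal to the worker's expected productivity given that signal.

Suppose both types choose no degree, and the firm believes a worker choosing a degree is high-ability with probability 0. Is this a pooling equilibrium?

Yes

On the equilibrium path (no degree) the firm holds the prior 1/2 and pays 1/2·178 + 1/2·108 = 143. Off-path (degree) belief 0 gives 0·178 + 1·108 = 108.
High-ability: no degree gives 143 − 0 = 143; degree gives 108 − 48 = 60. Stays. ✓
Low-ability: no degree gives 143 − 0 = 143; degree gives 108 − 115 = -7. Stays. ✓
Beliefs are Bayes-consistent on-path and both types best-respond.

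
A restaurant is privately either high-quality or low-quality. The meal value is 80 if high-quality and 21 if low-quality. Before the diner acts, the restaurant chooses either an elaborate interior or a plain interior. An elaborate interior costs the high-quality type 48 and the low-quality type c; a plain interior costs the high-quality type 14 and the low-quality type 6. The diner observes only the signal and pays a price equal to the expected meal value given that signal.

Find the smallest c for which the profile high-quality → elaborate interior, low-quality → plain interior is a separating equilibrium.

Under separation: elaborate interior → high-quality (pays 80); plain interior → low-quality (pays 21).
High-quality: 80 − 48 = 32 ≥ 21 − 14 = 7. Holds regardless of c. ✓
Low-quality: 21 − 6 ≥ 80 − c, so c ≥ 80 − 15 = 65.

65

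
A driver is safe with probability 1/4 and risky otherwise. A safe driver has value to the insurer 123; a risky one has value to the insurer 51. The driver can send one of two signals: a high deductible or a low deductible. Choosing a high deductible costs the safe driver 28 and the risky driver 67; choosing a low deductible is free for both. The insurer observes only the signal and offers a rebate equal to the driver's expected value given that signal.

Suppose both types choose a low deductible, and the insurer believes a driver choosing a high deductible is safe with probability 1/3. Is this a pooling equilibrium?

At the pooled signal (low deductible) the insurer holds the prior 1/4 and pays 1/4·123 + 3/4·51 = 69. Off-path (high deductible) belief 1/3 gives 1/3·123 + 2/3·51 = 75.
Safe: low deductible gives 69 − 0 = 69; high deductible gives 75 − 28 = 47. Stays. ✓
Risky: low deductible gives 69 − 0 = 69; high deductible gives 75 − 67 = 8. Stays. ✓

Yes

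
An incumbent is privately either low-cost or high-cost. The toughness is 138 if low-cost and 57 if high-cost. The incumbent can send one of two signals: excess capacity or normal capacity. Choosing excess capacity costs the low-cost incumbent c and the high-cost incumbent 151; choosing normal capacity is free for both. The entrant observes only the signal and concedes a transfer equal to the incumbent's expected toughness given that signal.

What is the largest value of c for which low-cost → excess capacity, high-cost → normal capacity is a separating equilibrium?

81

Under separation: excess capacity → low-cost (pays 138); normal capacity → high-cost (pays 57).
High-cost: 57 − 0 = 57 ≥ 138 − 151 = -13. Holds regardless of c. ✓
Low-cost: 138 − c ≥ 57 − 0, so c ≤ 138 − 57 = 81.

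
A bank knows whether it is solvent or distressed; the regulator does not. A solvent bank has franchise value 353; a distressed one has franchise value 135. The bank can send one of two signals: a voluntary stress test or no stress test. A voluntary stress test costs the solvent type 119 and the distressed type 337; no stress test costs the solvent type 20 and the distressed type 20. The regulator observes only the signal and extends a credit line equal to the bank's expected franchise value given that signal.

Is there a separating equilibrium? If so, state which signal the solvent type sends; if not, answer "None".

Try solvent → stress test, distressed → no stress test:
  If types separate, stress test earns payment 353 and no stress test earns 135.
  Solvent: stress test gives 353 − 119 = 234; no stress test gives 135 − 20 = 115. No deviation. ✓
  Distressed: no stress test gives 135 − 20 = 115; stress test gives 353 − 337 = 16. No deviation. ✓
Both hold — the solvent type sends stress test.

stress test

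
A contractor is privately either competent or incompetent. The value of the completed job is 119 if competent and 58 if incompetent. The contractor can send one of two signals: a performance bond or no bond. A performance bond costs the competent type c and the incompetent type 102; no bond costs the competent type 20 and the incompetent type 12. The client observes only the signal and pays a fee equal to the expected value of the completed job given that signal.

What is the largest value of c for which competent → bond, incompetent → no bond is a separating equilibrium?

Under separation: bond → competent (pays 119); no bond → incompetent (pays 58).
Incompetent: 58 − 12 = 46 ≥ 119 − 102 = 17. Holds regardless of c. ✓
Competent: 119 − c ≥ 58 − 20, so c ≤ 119 − 38 = 81.

81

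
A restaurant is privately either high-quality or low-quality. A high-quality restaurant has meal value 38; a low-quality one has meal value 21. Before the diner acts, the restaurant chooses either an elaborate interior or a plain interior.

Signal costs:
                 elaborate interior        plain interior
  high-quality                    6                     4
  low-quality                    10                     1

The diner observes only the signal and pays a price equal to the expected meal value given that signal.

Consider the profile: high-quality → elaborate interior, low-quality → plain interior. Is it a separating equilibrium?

No

If types separate, elaborate interior earns payment 38 and plain interior earns 21.
High-quality: elaborate interior gives 38 − 6 = 32; plain interior gives 21 − 4 = 17. No deviation. ✓
Low-quality: plain interior gives 21 − 1 = 20; elaborate interior gives 38 − 10 = 28. Would deviate. ✗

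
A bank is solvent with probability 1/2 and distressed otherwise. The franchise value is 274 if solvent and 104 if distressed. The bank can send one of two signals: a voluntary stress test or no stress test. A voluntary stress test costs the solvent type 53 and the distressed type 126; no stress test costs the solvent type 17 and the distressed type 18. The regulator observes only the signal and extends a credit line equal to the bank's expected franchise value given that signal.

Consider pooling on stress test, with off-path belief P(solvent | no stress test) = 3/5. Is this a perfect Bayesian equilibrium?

At the pooled signal (stress test) the regulator holds the prior 1/2 and pays 1/2·274 + 1/2·104 = 189. Off-path (no stress test) belief 3/5 gives 3/5·274 + 2/5·104 = 206.
Solvent: stress test gives 189 − 53 = 136; no stress test gives 206 − 17 = 189. Deviates. ✗
Distressed: stress test gives 189 − 126 = 63; no stress test gives 206 − 18 = 188. Deviates. ✗

No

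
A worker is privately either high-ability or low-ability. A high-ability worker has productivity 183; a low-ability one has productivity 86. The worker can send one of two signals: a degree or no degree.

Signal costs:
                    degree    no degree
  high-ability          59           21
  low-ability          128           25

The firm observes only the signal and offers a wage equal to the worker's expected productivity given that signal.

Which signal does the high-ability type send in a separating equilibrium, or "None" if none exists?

degree

Try high-ability → degree, low-ability → no degree:
  If types separate, degree earns payment 183 and no degree earns 86.
  High-ability: degree gives 183 − 59 = 124; no degree gives 86 − 21 = 65. No deviation. ✓
  Low-ability: no degree gives 86 − 25 = 61; degree gives 183 − 128 = 55. No deviation. ✓
Both hold — the high-ability type sends degree.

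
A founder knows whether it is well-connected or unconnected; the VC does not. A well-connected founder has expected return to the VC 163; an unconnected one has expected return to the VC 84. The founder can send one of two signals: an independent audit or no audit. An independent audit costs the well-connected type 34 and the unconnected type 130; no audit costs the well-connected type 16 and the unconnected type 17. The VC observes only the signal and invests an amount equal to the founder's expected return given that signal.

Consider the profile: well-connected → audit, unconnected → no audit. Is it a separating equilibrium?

Under separation the VC infers type exactly: audit → well-connected (pays 163), no audit → unconnected (pays 84).
Well-connected: audit gives 163 − 34 = 129; no audit gives 84 − 16 = 68. No deviation. ✓
Unconnected: no audit gives 84 − 17 = 67; audit gives 163 − 130 = 33. No deviation. ✓
Neither type gains from mimicking the other.

Yes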